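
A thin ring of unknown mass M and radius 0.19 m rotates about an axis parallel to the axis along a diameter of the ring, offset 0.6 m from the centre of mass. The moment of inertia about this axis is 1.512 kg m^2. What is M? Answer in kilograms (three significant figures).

4.00

I = I_cm + Md² = (1/2)MR² + Md² = M·[0.5·(0.19)² + (0.6)²] = M·0.37805.
So M = 1.512 / 0.37805 = 3.9995 kg.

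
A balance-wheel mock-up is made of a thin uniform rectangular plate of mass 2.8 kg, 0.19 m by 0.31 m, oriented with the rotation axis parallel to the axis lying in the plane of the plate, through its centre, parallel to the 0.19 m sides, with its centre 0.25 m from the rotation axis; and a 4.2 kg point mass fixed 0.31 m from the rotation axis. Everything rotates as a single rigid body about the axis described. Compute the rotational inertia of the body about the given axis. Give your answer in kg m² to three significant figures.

0.601

Rectangular plate: I_cm = (1/12)Mb² = (1/12)(2.8)(0.31)² = 0.022423 kg m²; centre at d = 0.25 m, so the parallel axis theorem gives I = 0.022423 + (2.8)(0.25)² = 0.19742 kg m².
Point mass: I_cm = 0; centre at d = 0.31 m, so the parallel axis theorem gives I = 0 + (4.2)(0.31)² = 0.40362 kg m².
Total I = 0.19742 + 0.40362 = 0.60104 kg m².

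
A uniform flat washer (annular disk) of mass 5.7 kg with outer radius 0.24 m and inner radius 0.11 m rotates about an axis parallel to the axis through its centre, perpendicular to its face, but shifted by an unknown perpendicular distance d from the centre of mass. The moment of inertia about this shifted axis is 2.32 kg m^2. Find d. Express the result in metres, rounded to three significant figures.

About the centre-of-mass axis, I_cm = (1/2)M(R²+r²) = (1/2)(5.7)[(0.24)² + (0.11)²] = 0.19864 kg m^2.
Parallel axis theorem: I = I_cm + Md², so Md² = 2.32 − 0.19864 = 2.1214 kg m^2.
d = √(2.1214 / 5.7) = 0.61006 m.

0.610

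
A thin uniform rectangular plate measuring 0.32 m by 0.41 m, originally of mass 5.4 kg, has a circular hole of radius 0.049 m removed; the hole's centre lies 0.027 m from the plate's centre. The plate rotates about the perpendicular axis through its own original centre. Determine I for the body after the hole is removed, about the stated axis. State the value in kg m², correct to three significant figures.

0.121

Unpierced body about its centre: I₀ = (1/12)M(a²+b²) = (1/12)(5.4)[(0.32)² + (0.41)²] = 0.12172 kg m².
The removed disk has mass m = M·πr²/(ab) = (5.4)·π(0.049)²/(0.32·0.41) = 0.31046 kg (same uniform areal density).
Its moment of inertia about the rotation axis (parallel-axis theorem): I_hole = (1/2)mr² + md² = (1/2)(0.31046)(0.049)² + (0.31046)(0.027)² = 0.00059903 kg m².
Treating the hole as negative mass, I = I₀ − I_hole = 0.12172 − 0.00059903 = 0.12113 kg m².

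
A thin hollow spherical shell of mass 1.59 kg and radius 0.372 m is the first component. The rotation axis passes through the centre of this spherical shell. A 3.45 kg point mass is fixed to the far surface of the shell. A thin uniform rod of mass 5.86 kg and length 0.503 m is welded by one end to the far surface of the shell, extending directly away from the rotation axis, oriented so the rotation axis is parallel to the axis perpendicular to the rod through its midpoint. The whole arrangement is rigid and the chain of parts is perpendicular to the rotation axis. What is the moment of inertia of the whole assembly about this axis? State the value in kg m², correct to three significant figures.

3.03

Spherical shell: I_cm = (2/3)MR² = (2/3)(1.59)(0.372)² = 0.14669 kg m²; axis through the centre, so I = 0.14669 kg m².
Point mass: I_cm = 0; centre at d = 0.372 m, so I = I_cm + Md² gives I = 0 + (3.45)(0.372)² = 0.47742 kg m².
Thin rod: I_cm = (1/12)ML² = (1/12)(5.86)(0.503)² = 0.12355 kg m²; centre at d = 0.372 + 0.2515 = 0.6235 m, so I = I_cm + Md² gives I = 0.12355 + (5.86)(0.6235)² = 2.4016 kg m².
Total I = 0.14669 + 0.47742 + 2.4016 = 3.0258 kg m².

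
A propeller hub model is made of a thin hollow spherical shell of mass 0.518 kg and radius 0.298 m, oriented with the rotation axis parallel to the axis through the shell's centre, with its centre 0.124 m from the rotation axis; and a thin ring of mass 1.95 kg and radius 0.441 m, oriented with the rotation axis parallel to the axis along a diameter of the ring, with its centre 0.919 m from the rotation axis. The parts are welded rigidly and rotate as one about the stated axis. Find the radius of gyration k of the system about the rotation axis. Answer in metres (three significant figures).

Spherical shell: I_cm = (2/3)MR² = (2/3)(0.518)(0.298)² = 0.030667 kg·m²; centre at d = 0.124 m, so I = I_cm + Md² gives I = 0.030667 + (0.518)(0.124)² = 0.038632 kg·m².
Thin ring: I_cm = (1/2)MR² = (1/2)(1.95)(0.441)² = 0.18962 kg·m²; centre at d = 0.919 m, so I = I_cm + Md² gives I = 0.18962 + (1.95)(0.919)² = 1.8365 kg·m².
Total I = 1.8751 kg·m²; total mass M = 2.468 kg.
k = √(I/M) = √(1.8751/2.468) = 0.87166 m.

0.872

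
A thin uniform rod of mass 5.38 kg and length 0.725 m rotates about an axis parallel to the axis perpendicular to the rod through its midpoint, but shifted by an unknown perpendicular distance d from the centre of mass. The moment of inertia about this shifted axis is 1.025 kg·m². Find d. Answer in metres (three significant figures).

About the centre-of-mass axis, I_cm = (1/12)ML² = (1/12)(5.38)(0.725)² = 0.23566 kg·m².
Parallel axis theorem: I = I_cm + Md², so Md² = 1.025 − 0.23566 = 0.78934 kg·m².
d = √(0.78934 / 5.38) = 0.38304 m.

0.383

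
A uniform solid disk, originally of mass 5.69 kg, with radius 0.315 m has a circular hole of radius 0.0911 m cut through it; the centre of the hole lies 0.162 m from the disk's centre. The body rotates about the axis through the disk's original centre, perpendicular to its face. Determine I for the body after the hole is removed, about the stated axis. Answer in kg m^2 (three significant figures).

Unpierced body about its centre: I₀ = (1/2)MR² = (1/2)(5.69)(0.315)² = 0.2823 kg m^2.
The removed disk has mass m = M·(r/R)² = (5.69)(0.0911/0.315)² = 0.47591 kg (same uniform areal density).
Its moment of inertia about the rotation axis (parallel-axis theorem): I_hole = (1/2)mr² + md² = (1/2)(0.47591)(0.0911)² + (0.47591)(0.162)² = 0.014465 kg m^2.
Treating the hole as negative mass, I = I₀ − I_hole = 0.2823 − 0.014465 = 0.26783 kg m^2.

0.268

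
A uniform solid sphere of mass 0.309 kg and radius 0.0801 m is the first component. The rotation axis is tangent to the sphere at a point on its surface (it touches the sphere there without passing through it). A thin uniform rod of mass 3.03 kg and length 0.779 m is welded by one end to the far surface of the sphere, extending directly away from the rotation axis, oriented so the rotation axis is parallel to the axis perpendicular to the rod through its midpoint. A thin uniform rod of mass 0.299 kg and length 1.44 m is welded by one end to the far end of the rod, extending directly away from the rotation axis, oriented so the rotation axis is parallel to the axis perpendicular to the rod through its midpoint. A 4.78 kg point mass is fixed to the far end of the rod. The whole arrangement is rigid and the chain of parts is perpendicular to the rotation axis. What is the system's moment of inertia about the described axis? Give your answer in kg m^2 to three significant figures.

29.0

Solid sphere: I_cm = (2/5)MR² = (2/5)(0.309)(0.0801)² = 0.00079302 kg m^2; centre at d = 0.0801 m, so the parallel axis theorem gives I = 0.00079302 + (0.309)(0.0801)² = 0.0027756 kg m^2.
Thin rod: I_cm = (1/12)ML² = (1/12)(3.03)(0.779)² = 0.15323 kg m^2; centre at d = 0.0801 + 0.0801 + 0.3895 = 0.5497 m, so the parallel axis theorem gives I = 0.15323 + (3.03)(0.5497)² = 1.0688 kg m^2.
Thin rod: I_cm = (1/12)ML² = (1/12)(0.299)(1.44)² = 0.051667 kg m^2; centre at d = 0.0801 + 0.0801 + 0.3895 + 0.3895 + 0.72 = 1.6592 m, so the parallel axis theorem gives I = 0.051667 + (0.299)(1.6592)² = 0.8748 kg m^2.
Point mass: I_cm = 0; centre at d = 0.0801 + 0.0801 + 0.3895 + 0.3895 + 0.72 + 0.72 = 2.3792 m, so the parallel axis theorem gives I = 0 + (4.78)(2.3792)² = 27.058 kg m^2.
Total I = 0.0027756 + 1.0688 + 0.8748 + 27.058 = 29.004 kg m^2.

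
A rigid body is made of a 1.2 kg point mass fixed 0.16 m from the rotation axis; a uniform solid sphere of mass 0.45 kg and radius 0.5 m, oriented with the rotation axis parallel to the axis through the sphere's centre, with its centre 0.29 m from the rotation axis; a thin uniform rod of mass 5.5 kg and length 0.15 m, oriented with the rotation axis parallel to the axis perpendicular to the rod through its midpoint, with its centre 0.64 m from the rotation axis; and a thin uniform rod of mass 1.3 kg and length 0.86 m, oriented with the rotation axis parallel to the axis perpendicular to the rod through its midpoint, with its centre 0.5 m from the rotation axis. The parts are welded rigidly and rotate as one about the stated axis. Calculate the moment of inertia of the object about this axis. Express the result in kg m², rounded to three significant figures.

2.78

Point mass: I_cm = 0; centre at d = 0.16 m, so I = I_cm + Md² gives I = 0 + (1.2)(0.16)² = 0.03072 kg m².
Solid sphere: I_cm = (2/5)MR² = (2/5)(0.45)(0.5)² = 0.045 kg m²; centre at d = 0.29 m, so I = I_cm + Md² gives I = 0.045 + (0.45)(0.29)² = 0.082845 kg m².
Thin rod: I_cm = (1/12)ML² = (1/12)(5.5)(0.15)² = 0.010312 kg m²; centre at d = 0.64 m, so I = I_cm + Md² gives I = 0.010312 + (5.5)(0.64)² = 2.2631 kg m².
Thin rod: I_cm = (1/12)ML² = (1/12)(1.3)(0.86)² = 0.080123 kg m²; centre at d = 0.5 m, so I = I_cm + Md² gives I = 0.080123 + (1.3)(0.5)² = 0.40512 kg m².
Total I = 0.03072 + 0.082845 + 2.2631 + 0.40512 = 2.7818 kg m².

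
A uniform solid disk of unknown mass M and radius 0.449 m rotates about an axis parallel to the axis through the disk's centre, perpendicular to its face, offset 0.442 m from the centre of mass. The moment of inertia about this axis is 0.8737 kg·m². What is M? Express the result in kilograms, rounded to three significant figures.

2.95

I = I_cm + Md² = (1/2)MR² + Md² = M·[0.5·(0.449)² + (0.442)²] = M·0.29616.
So M = 0.8737 / 0.29616 = 2.95 kg.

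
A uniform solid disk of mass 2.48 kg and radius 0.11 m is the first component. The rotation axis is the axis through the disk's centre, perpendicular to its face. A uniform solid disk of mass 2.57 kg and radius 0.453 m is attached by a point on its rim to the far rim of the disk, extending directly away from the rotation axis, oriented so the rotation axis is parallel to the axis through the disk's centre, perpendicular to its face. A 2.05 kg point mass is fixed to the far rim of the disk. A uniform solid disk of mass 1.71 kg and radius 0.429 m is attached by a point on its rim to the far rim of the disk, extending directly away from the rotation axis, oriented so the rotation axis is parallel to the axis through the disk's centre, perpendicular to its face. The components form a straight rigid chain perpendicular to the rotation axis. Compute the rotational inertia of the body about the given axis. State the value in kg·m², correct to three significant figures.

6.94

Solid disk: I_cm = (1/2)MR² = (1/2)(2.48)(0.11)² = 0.015004 kg·m²; axis through the centre, so I = 0.015004 kg·m².
Solid disk: I_cm = (1/2)MR² = (1/2)(2.57)(0.453)² = 0.26369 kg·m²; centre at d = 0.11 + 0.453 = 0.563 m, so the parallel axis theorem gives I = 0.26369 + (2.57)(0.563)² = 1.0783 kg·m².
Point mass: I_cm = 0; centre at d = 0.11 + 0.453 + 0.453 = 1.016 m, so the parallel axis theorem gives I = 0 + (2.05)(1.016)² = 2.1161 kg·m².
Solid disk: I_cm = (1/2)MR² = (1/2)(1.71)(0.429)² = 0.15736 kg·m²; centre at d = 0.11 + 0.453 + 0.453 + 0.429 = 1.445 m, so the parallel axis theorem gives I = 0.15736 + (1.71)(1.445)² = 3.7279 kg·m².
Total I = 0.015004 + 1.0783 + 2.1161 + 3.7279 = 6.9373 kg·m².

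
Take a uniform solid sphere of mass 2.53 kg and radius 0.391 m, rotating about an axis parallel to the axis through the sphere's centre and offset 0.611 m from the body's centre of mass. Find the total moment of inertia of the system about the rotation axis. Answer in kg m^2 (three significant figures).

1.10

I_cm = (2/5)MR² = (2/5)(2.53)(0.391)² = 0.15472 kg m^2; centre at d = 0.611 m, so the parallel axis theorem gives I = 0.15472 + (2.53)(0.611)² = 1.0992 kg m^2.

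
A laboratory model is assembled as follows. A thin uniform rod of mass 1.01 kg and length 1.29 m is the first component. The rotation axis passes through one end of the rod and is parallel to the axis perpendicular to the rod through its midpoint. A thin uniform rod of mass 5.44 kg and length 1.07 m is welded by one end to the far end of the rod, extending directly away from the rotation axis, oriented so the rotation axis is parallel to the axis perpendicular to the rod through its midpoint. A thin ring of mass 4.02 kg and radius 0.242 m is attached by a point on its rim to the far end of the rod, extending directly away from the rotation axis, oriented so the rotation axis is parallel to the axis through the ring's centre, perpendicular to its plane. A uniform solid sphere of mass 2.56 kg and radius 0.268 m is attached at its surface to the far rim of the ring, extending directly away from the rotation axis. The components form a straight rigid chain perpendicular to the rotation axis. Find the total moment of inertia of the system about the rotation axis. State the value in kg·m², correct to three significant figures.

Thin rod: I_cm = (1/12)ML² = (1/12)(1.01)(1.29)² = 0.14006 kg·m²; centre at d = 0.645 m, so I = I_cm + Md² gives I = 0.14006 + (1.01)(0.645)² = 0.56025 kg·m².
Thin rod: I_cm = (1/12)ML² = (1/12)(5.44)(1.07)² = 0.51902 kg·m²; centre at d = 0.645 + 0.645 + 0.535 = 1.825 m, so I = I_cm + Md² gives I = 0.51902 + (5.44)(1.825)² = 18.638 kg·m².
Thin ring: I_cm = MR² = (4.02)(0.242)² = 0.23543 kg·m²; centre at d = 0.645 + 0.645 + 0.535 + 0.535 + 0.242 = 2.602 m, so I = I_cm + Md² gives I = 0.23543 + (4.02)(2.602)² = 27.452 kg·m².
Solid sphere: I_cm = (2/5)MR² = (2/5)(2.56)(0.268)² = 0.073548 kg·m²; centre at d = 0.645 + 0.645 + 0.535 + 0.535 + 0.242 + 0.242 + 0.268 = 3.112 m, so I = I_cm + Md² gives I = 0.073548 + (2.56)(3.112)² = 24.866 kg·m².
Total I = 0.56025 + 18.638 + 27.452 + 24.866 = 71.516 kg·m².

71.5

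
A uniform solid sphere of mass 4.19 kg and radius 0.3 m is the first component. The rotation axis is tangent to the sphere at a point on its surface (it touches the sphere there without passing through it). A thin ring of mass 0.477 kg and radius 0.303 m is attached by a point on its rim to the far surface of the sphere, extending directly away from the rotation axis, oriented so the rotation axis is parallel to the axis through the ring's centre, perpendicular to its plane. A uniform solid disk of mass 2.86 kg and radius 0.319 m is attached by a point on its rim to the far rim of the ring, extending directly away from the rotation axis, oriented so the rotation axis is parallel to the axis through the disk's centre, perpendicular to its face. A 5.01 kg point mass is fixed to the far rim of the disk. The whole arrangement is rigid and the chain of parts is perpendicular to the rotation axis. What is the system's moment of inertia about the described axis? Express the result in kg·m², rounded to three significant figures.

Solid sphere: I_cm = (2/5)MR² = (2/5)(4.19)(0.3)² = 0.15084 kg·m²; centre at d = 0.3 m, so the parallel axis theorem gives I = 0.15084 + (4.19)(0.3)² = 0.52794 kg·m².
Thin ring: I_cm = MR² = (0.477)(0.303)² = 0.043793 kg·m²; centre at d = 0.3 + 0.3 + 0.303 = 0.903 m, so the parallel axis theorem gives I = 0.043793 + (0.477)(0.903)² = 0.43274 kg·m².
Solid disk: I_cm = (1/2)MR² = (1/2)(2.86)(0.319)² = 0.14552 kg·m²; centre at d = 0.3 + 0.3 + 0.303 + 0.303 + 0.319 = 1.525 m, so the parallel axis theorem gives I = 0.14552 + (2.86)(1.525)² = 6.7968 kg·m².
Point mass: I_cm = 0; centre at d = 0.3 + 0.3 + 0.303 + 0.303 + 0.319 + 0.319 = 1.844 m, so the parallel axis theorem gives I = 0 + (5.01)(1.844)² = 17.036 kg·m².
Total I = 0.52794 + 0.43274 + 6.7968 + 17.036 = 24.793 kg·m².

24.8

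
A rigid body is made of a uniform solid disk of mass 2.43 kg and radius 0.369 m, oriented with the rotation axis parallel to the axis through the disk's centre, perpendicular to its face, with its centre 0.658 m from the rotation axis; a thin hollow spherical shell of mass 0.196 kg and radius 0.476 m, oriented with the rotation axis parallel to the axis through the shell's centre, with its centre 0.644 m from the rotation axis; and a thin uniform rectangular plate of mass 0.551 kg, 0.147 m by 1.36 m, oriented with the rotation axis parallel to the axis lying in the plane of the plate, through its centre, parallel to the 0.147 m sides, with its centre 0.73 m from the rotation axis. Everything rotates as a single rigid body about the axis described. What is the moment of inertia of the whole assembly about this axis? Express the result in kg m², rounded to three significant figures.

Solid disk: I_cm = (1/2)MR² = (1/2)(2.43)(0.369)² = 0.16544 kg m²; centre at d = 0.658 m, so the parallel axis theorem gives I = 0.16544 + (2.43)(0.658)² = 1.2175 kg m².
Spherical shell: I_cm = (2/3)MR² = (2/3)(0.196)(0.476)² = 0.029606 kg m²; centre at d = 0.644 m, so the parallel axis theorem gives I = 0.029606 + (0.196)(0.644)² = 0.11089 kg m².
Rectangular plate: I_cm = (1/12)Mb² = (1/12)(0.551)(1.36)² = 0.084927 kg m²; centre at d = 0.73 m, so the parallel axis theorem gives I = 0.084927 + (0.551)(0.73)² = 0.37856 kg m².
Total I = 1.2175 + 0.11089 + 0.37856 = 1.707 kg m².

1.71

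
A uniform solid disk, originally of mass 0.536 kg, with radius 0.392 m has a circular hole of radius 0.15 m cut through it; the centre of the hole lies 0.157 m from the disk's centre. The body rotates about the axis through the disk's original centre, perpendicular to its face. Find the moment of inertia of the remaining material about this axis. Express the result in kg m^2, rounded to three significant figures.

Unpierced body about its centre: I₀ = (1/2)MR² = (1/2)(0.536)(0.392)² = 0.041182 kg m^2.
The removed disk has mass m = M·(r/R)² = (0.536)(0.15/0.392)² = 0.078483 kg (same uniform areal density).
Its moment of inertia about the rotation axis (parallel-axis theorem): I_hole = (1/2)mr² + md² = (1/2)(0.078483)(0.15)² + (0.078483)(0.157)² = 0.0028175 kg m^2.
Treating the hole as negative mass, I = I₀ − I_hole = 0.041182 − 0.0028175 = 0.038364 kg m^2.

0.0384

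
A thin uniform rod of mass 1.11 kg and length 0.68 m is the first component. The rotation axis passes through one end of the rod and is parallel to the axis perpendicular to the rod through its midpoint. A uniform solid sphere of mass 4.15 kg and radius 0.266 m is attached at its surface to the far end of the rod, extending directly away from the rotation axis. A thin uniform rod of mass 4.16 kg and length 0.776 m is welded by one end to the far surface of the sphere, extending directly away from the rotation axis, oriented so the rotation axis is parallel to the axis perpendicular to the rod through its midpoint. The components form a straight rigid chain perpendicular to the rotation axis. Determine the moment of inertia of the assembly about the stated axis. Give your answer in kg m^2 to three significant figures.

14.9

Thin rod: I_cm = (1/12)ML² = (1/12)(1.11)(0.68)² = 0.042772 kg m^2; centre at d = 0.34 m, so the parallel axis theorem gives I = 0.042772 + (1.11)(0.34)² = 0.17109 kg m^2.
Solid sphere: I_cm = (2/5)MR² = (2/5)(4.15)(0.266)² = 0.11745 kg m^2; centre at d = 0.34 + 0.34 + 0.266 = 0.946 m, so the parallel axis theorem gives I = 0.11745 + (4.15)(0.946)² = 3.8314 kg m^2.
Thin rod: I_cm = (1/12)ML² = (1/12)(4.16)(0.776)² = 0.20875 kg m^2; centre at d = 0.34 + 0.34 + 0.266 + 0.266 + 0.388 = 1.6 m, so the parallel axis theorem gives I = 0.20875 + (4.16)(1.6)² = 10.858 kg m^2.
Total I = 0.17109 + 3.8314 + 10.858 = 14.861 kg m^2.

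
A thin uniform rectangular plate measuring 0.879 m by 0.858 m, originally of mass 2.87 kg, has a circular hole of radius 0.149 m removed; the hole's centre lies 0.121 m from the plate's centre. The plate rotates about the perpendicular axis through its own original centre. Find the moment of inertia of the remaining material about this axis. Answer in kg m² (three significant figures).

0.354

Unpierced body about its centre: I₀ = (1/12)M(a²+b²) = (1/12)(2.87)[(0.879)² + (0.858)²] = 0.36086 kg m².
The removed disk has mass m = M·πr²/(ab) = (2.87)·π(0.149)²/(0.879·0.858) = 0.26542 kg (same uniform areal density).
Its moment of inertia about the rotation axis (parallel-axis theorem): I_hole = (1/2)mr² + md² = (1/2)(0.26542)(0.149)² + (0.26542)(0.121)² = 0.0068322 kg m².
Treating the hole as negative mass, I = I₀ − I_hole = 0.36086 − 0.0068322 = 0.35402 kg m².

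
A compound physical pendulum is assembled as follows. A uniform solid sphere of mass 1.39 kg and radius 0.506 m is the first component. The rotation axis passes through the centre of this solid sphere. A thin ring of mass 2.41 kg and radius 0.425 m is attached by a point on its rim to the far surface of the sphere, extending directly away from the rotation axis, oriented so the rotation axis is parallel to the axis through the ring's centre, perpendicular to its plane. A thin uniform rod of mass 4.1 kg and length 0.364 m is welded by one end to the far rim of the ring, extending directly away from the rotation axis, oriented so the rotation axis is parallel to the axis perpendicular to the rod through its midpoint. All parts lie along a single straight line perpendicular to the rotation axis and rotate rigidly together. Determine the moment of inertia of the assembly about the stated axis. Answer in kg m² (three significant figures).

12.4

Solid sphere: I_cm = (2/5)MR² = (2/5)(1.39)(0.506)² = 0.14236 kg m²; axis through the centre, so I = 0.14236 kg m².
Thin ring: I_cm = MR² = (2.41)(0.425)² = 0.43531 kg m²; centre at d = 0.506 + 0.425 = 0.931 m, so the parallel axis theorem gives I = 0.43531 + (2.41)(0.931)² = 2.5242 kg m².
Thin rod: I_cm = (1/12)ML² = (1/12)(4.1)(0.364)² = 0.045269 kg m²; centre at d = 0.506 + 0.425 + 0.425 + 0.182 = 1.538 m, so the parallel axis theorem gives I = 0.045269 + (4.1)(1.538)² = 9.7436 kg m².
Total I = 0.14236 + 2.5242 + 9.7436 = 12.41 kg m².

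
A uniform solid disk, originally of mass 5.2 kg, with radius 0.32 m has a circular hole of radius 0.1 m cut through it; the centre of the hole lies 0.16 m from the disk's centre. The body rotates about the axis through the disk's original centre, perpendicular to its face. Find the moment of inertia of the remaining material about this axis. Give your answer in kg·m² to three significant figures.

Unpierced body about its centre: I₀ = (1/2)MR² = (1/2)(5.2)(0.32)² = 0.26624 kg·m².
The removed disk has mass m = M·(r/R)² = (5.2)(0.1/0.32)² = 0.50781 kg (same uniform areal density).
Its moment of inertia about the rotation axis (parallel-axis theorem): I_hole = (1/2)mr² + md² = (1/2)(0.50781)(0.1)² + (0.50781)(0.16)² = 0.015539 kg·m².
Treating the hole as negative mass, I = I₀ − I_hole = 0.26624 − 0.015539 = 0.2507 kg·m².

0.251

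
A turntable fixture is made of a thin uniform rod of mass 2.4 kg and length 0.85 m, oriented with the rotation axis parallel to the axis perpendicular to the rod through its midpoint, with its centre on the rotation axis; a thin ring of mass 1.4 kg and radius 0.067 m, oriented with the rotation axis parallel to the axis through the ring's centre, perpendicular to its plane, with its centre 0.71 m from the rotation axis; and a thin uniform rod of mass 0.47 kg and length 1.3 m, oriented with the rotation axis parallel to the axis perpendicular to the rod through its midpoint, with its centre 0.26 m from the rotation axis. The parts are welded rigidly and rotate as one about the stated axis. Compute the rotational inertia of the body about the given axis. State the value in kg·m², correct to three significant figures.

Thin rod: I_cm = (1/12)ML² = (1/12)(2.4)(0.85)² = 0.1445 kg·m²; axis through the centre, so I = 0.1445 kg·m².
Thin ring: I_cm = MR² = (1.4)(0.067)² = 0.0062846 kg·m²; centre at d = 0.71 m, so I = I_cm + Md² gives I = 0.0062846 + (1.4)(0.71)² = 0.71202 kg·m².
Thin rod: I_cm = (1/12)ML² = (1/12)(0.47)(1.3)² = 0.066192 kg·m²; centre at d = 0.26 m, so I = I_cm + Md² gives I = 0.066192 + (0.47)(0.26)² = 0.097964 kg·m².
Total I = 0.1445 + 0.71202 + 0.097964 = 0.95449 kg·m².

0.954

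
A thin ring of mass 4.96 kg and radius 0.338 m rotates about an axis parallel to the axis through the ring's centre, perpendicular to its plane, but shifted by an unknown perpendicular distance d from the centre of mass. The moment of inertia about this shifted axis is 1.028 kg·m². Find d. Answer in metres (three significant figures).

About the centre-of-mass axis, I_cm = MR² = (4.96)(0.338)² = 0.56665 kg·m².
Parallel axis theorem: I = I_cm + Md², so Md² = 1.028 − 0.56665 = 0.46135 kg·m².
d = √(0.46135 / 4.96) = 0.30498 m.

0.305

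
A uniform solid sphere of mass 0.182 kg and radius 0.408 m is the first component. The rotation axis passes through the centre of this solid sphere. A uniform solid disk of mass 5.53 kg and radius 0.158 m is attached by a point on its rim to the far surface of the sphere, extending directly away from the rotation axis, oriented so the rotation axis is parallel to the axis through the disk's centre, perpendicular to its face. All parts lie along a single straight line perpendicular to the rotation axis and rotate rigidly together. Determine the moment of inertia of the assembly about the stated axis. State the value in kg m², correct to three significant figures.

Solid sphere: I_cm = (2/5)MR² = (2/5)(0.182)(0.408)² = 0.012119 kg m²; axis through the centre, so I = 0.012119 kg m².
Solid disk: I_cm = (1/2)MR² = (1/2)(5.53)(0.158)² = 0.069025 kg m²; centre at d = 0.408 + 0.158 = 0.566 m, so I = I_cm + Md² gives I = 0.069025 + (5.53)(0.566)² = 1.8406 kg m².
Total I = 0.012119 + 1.8406 = 1.8527 kg m².

1.85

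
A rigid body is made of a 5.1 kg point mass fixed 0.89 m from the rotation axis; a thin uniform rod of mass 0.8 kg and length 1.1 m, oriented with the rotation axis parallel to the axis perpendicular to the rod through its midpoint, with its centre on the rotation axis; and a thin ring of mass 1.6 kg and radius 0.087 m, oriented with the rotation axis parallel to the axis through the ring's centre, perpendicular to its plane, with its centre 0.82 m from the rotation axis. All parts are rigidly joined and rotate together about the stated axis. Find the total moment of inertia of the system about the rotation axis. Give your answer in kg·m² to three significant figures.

Point mass: I_cm = 0; centre at d = 0.89 m, so the parallel axis theorem gives I = 0 + (5.1)(0.89)² = 4.0397 kg·m².
Thin rod: I_cm = (1/12)ML² = (1/12)(0.8)(1.1)² = 0.080667 kg·m²; axis through the centre, so I = 0.080667 kg·m².
Thin ring: I_cm = MR² = (1.6)(0.087)² = 0.01211 kg·m²; centre at d = 0.82 m, so the parallel axis theorem gives I = 0.01211 + (1.6)(0.82)² = 1.088 kg·m².
Total I = 4.0397 + 0.080667 + 1.088 = 5.2083 kg·m².

5.21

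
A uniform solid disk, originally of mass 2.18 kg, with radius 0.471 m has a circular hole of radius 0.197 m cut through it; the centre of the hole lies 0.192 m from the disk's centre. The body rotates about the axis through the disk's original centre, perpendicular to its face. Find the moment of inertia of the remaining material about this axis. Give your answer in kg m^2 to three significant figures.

0.220

Unpierced body about its centre: I₀ = (1/2)MR² = (1/2)(2.18)(0.471)² = 0.24181 kg m^2.
The removed disk has mass m = M·(r/R)² = (2.18)(0.197/0.471)² = 0.38137 kg (same uniform areal density).
Its moment of inertia about the rotation axis (parallel-axis theorem): I_hole = (1/2)mr² + md² = (1/2)(0.38137)(0.197)² + (0.38137)(0.192)² = 0.021459 kg m^2.
Treating the hole as negative mass, I = I₀ − I_hole = 0.24181 − 0.021459 = 0.22035 kg m^2.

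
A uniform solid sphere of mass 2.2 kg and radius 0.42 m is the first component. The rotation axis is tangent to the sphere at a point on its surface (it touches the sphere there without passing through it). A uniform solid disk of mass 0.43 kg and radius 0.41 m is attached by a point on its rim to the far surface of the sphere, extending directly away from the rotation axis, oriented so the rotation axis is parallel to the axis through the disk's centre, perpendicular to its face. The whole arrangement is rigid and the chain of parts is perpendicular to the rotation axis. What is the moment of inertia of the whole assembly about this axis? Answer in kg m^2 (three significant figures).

Solid sphere: I_cm = (2/5)MR² = (2/5)(2.2)(0.42)² = 0.15523 kg m^2; centre at d = 0.42 m, so the parallel axis theorem gives I = 0.15523 + (2.2)(0.42)² = 0.54331 kg m^2.
Solid disk: I_cm = (1/2)MR² = (1/2)(0.43)(0.41)² = 0.036141 kg m^2; centre at d = 0.42 + 0.42 + 0.41 = 1.25 m, so the parallel axis theorem gives I = 0.036141 + (0.43)(1.25)² = 0.70802 kg m^2.
Total I = 0.54331 + 0.70802 = 1.2513 kg m^2.

1.25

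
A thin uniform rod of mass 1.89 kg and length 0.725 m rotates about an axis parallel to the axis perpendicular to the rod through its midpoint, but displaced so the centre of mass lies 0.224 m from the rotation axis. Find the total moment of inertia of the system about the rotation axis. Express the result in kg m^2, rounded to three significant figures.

0.178

I_cm = (1/12)ML² = (1/12)(1.89)(0.725)² = 0.082786 kg m^2; centre at d = 0.224 m, so I = I_cm + Md² gives I = 0.082786 + (1.89)(0.224)² = 0.17762 kg m^2.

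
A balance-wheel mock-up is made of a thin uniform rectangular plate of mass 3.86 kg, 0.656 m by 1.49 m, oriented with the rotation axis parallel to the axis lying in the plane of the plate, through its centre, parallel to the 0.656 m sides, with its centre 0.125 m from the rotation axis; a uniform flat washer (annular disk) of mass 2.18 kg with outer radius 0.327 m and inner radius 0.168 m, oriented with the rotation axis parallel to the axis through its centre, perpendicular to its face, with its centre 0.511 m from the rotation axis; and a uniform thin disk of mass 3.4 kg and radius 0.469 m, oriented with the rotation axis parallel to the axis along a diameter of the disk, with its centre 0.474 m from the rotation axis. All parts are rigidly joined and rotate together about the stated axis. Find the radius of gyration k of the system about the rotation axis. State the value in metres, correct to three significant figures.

0.509

Rectangular plate: I_cm = (1/12)Mb² = (1/12)(3.86)(1.49)² = 0.71413 kg m^2; centre at d = 0.125 m, so I = I_cm + Md² gives I = 0.71413 + (3.86)(0.125)² = 0.77444 kg m^2.
Annular disk: I_cm = (1/2)M(R²+r²) = (1/2)(2.18)[(0.327)² + (0.168)²] = 0.14732 kg m^2; centre at d = 0.511 m, so I = I_cm + Md² gives I = 0.14732 + (2.18)(0.511)² = 0.71656 kg m^2.
Thin disk: I_cm = (1/4)MR² = (1/4)(3.4)(0.469)² = 0.18697 kg m^2; centre at d = 0.474 m, so I = I_cm + Md² gives I = 0.18697 + (3.4)(0.474)² = 0.95087 kg m^2.
Total I = 2.4419 kg m^2; total mass M = 9.44 kg.
k = √(I/M) = √(2.4419/9.44) = 0.5086 m.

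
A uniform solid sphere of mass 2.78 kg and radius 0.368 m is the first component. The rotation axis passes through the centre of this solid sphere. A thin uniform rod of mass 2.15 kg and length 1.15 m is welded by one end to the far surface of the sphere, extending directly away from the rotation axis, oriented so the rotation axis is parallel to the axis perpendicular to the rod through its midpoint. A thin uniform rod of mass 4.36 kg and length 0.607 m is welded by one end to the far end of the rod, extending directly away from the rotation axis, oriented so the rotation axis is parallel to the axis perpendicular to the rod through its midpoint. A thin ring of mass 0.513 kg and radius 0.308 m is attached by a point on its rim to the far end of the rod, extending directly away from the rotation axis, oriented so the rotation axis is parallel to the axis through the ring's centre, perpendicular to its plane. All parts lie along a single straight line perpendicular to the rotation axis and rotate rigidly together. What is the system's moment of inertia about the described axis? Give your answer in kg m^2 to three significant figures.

20.0

Solid sphere: I_cm = (2/5)MR² = (2/5)(2.78)(0.368)² = 0.15059 kg m^2; axis through the centre, so I = 0.15059 kg m^2.
Thin rod: I_cm = (1/12)ML² = (1/12)(2.15)(1.15)² = 0.23695 kg m^2; centre at d = 0.368 + 0.575 = 0.943 m, so the parallel axis theorem gives I = 0.23695 + (2.15)(0.943)² = 2.1488 kg m^2.
Thin rod: I_cm = (1/12)ML² = (1/12)(4.36)(0.607)² = 0.13387 kg m^2; centre at d = 0.368 + 0.575 + 0.575 + 0.3035 = 1.8215 m, so the parallel axis theorem gives I = 0.13387 + (4.36)(1.8215)² = 14.6 kg m^2.
Thin ring: I_cm = MR² = (0.513)(0.308)² = 0.048665 kg m^2; centre at d = 0.368 + 0.575 + 0.575 + 0.3035 + 0.3035 + 0.308 = 2.433 m, so the parallel axis theorem gives I = 0.048665 + (0.513)(2.433)² = 3.0854 kg m^2.
Total I = 0.15059 + 2.1488 + 14.6 + 3.0854 = 19.985 kg m^2.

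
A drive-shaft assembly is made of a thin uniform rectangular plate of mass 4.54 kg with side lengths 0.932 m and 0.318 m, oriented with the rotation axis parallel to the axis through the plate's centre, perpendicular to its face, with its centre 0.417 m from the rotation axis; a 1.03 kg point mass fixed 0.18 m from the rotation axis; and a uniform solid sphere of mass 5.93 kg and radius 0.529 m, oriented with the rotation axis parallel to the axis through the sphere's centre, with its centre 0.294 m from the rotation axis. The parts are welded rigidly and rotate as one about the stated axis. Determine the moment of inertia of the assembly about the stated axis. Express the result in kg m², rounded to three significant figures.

2.37

Rectangular plate: I_cm = (1/12)M(a²+b²) = (1/12)(4.54)[(0.932)² + (0.318)²] = 0.36689 kg m²; centre at d = 0.417 m, so I = I_cm + Md² gives I = 0.36689 + (4.54)(0.417)² = 1.1563 kg m².
Point mass: I_cm = 0; centre at d = 0.18 m, so I = I_cm + Md² gives I = 0 + (1.03)(0.18)² = 0.033372 kg m².
Solid sphere: I_cm = (2/5)MR² = (2/5)(5.93)(0.529)² = 0.66378 kg m²; centre at d = 0.294 m, so I = I_cm + Md² gives I = 0.66378 + (5.93)(0.294)² = 1.1763 kg m².
Total I = 1.1563 + 0.033372 + 1.1763 = 2.3661 kg m².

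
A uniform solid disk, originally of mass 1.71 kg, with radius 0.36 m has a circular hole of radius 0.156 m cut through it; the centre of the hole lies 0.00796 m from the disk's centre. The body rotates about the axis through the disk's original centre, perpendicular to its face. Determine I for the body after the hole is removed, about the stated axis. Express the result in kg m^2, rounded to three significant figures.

0.107

Unpierced body about its centre: I₀ = (1/2)MR² = (1/2)(1.71)(0.36)² = 0.11081 kg m^2.
The removed disk has mass m = M·(r/R)² = (1.71)(0.156/0.36)² = 0.3211 kg (same uniform areal density).
Its moment of inertia about the rotation axis (parallel-axis theorem): I_hole = (1/2)mr² + md² = (1/2)(0.3211)(0.156)² + (0.3211)(0.00796)² = 0.0039275 kg m^2.
Treating the hole as negative mass, I = I₀ − I_hole = 0.11081 − 0.0039275 = 0.10688 kg m^2.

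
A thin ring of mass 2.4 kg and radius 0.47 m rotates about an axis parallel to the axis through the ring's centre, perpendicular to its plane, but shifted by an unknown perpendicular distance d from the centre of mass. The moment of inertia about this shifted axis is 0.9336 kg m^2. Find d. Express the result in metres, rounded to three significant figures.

0.410

About the centre-of-mass axis, I_cm = MR² = (2.4)(0.47)² = 0.53016 kg m^2.
Parallel axis theorem: I = I_cm + Md², so Md² = 0.9336 − 0.53016 = 0.40344 kg m^2.
d = √(0.40344 / 2.4) = 0.41 m.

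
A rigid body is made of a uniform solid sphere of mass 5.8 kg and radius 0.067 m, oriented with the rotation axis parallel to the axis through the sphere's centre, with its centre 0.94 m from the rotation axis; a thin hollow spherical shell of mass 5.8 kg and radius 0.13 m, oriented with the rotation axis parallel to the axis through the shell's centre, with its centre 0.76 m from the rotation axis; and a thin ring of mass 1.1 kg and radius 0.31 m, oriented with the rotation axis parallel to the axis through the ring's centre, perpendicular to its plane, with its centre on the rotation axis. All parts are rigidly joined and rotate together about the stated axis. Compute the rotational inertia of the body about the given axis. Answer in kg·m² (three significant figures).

8.66

Solid sphere: I_cm = (2/5)MR² = (2/5)(5.8)(0.067)² = 0.010414 kg·m²; centre at d = 0.94 m, so the parallel axis theorem gives I = 0.010414 + (5.8)(0.94)² = 5.1353 kg·m².
Spherical shell: I_cm = (2/3)MR² = (2/3)(5.8)(0.13)² = 0.065347 kg·m²; centre at d = 0.76 m, so the parallel axis theorem gives I = 0.065347 + (5.8)(0.76)² = 3.4154 kg·m².
Thin ring: I_cm = MR² = (1.1)(0.31)² = 0.10571 kg·m²; axis through the centre, so I = 0.10571 kg·m².
Total I = 5.1353 + 3.4154 + 0.10571 = 8.6564 kg·m².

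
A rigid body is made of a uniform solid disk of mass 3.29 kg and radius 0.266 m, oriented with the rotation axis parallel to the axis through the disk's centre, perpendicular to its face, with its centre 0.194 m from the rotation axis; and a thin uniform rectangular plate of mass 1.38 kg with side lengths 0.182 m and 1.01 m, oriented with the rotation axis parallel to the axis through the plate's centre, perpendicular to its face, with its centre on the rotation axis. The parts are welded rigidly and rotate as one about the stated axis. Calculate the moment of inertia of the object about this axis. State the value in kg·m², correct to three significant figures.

Solid disk: I_cm = (1/2)MR² = (1/2)(3.29)(0.266)² = 0.11639 kg·m²; centre at d = 0.194 m, so the parallel axis theorem gives I = 0.11639 + (3.29)(0.194)² = 0.24022 kg·m².
Rectangular plate: I_cm = (1/12)M(a²+b²) = (1/12)(1.38)[(0.182)² + (1.01)²] = 0.12112 kg·m²; axis through the centre, so I = 0.12112 kg·m².
Total I = 0.24022 + 0.12112 = 0.36134 kg·m².

0.361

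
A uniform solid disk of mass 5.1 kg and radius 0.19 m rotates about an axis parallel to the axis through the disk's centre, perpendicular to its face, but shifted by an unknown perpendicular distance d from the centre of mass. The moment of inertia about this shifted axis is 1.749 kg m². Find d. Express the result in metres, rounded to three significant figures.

0.570

About the centre-of-mass axis, I_cm = (1/2)MR² = (1/2)(5.1)(0.19)² = 0.092055 kg m².
Parallel axis theorem: I = I_cm + Md², so Md² = 1.749 − 0.092055 = 1.6569 kg m².
d = √(1.6569 / 5.1) = 0.56999 m.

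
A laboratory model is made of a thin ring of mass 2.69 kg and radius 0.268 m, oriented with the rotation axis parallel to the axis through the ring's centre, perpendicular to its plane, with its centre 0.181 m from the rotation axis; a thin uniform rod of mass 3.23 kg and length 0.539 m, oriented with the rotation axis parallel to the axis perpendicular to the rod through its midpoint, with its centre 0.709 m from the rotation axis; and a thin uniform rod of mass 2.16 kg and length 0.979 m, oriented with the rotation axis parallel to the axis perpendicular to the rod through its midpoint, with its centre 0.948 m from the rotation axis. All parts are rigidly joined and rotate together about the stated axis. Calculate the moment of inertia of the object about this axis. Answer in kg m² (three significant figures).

Thin ring: I_cm = MR² = (2.69)(0.268)² = 0.19321 kg m²; centre at d = 0.181 m, so I = I_cm + Md² gives I = 0.19321 + (2.69)(0.181)² = 0.28133 kg m².
Thin rod: I_cm = (1/12)ML² = (1/12)(3.23)(0.539)² = 0.078199 kg m²; centre at d = 0.709 m, so I = I_cm + Md² gives I = 0.078199 + (3.23)(0.709)² = 1.7019 kg m².
Thin rod: I_cm = (1/12)ML² = (1/12)(2.16)(0.979)² = 0.17252 kg m²; centre at d = 0.948 m, so I = I_cm + Md² gives I = 0.17252 + (2.16)(0.948)² = 2.1137 kg m².
Total I = 0.28133 + 1.7019 + 2.1137 = 4.0969 kg m².

4.10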